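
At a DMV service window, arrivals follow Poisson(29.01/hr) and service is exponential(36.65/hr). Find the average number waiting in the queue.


ρ = 29.01/36.65 = 0.7915
Lq = ρ²/(1−ρ) = 0.6265/0.2085 = 3.0056

Final: 3.0056


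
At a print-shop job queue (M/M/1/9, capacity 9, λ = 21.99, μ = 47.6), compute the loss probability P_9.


ρ = λ/μ = 21.99/47.6 = 0.4620
P_K = (1−ρ)ρ^K/(1−ρ^(K+1)) = (0.5380·0.0009584)/(1 − 0.0004428)
= 0.0005157/0.999557 = 0.0005159

Final: 0.0005159


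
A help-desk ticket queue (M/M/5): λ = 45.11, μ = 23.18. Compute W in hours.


a = 1.9461; ρ = 0.3892; P₀ = 0.141915
Lq = P₀·a^c·ρ/(c!(1−ρ)²) = 0.03444
Wq = Lq/λ = 0.03444/45.11 = 0.0007635 hr
W = Wq + 1/μ = 0.0007635 + 0.04314 = 0.04390 hr

Final: 0.04390 hr


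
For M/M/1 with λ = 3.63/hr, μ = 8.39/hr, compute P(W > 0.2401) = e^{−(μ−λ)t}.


W ~ Exponential(μ−λ) for M/M/1.
μ − λ = 8.39 − 3.63 = 4.7600
P(W > t) = e^{−(μ−λ)t} = e^{−1.1429} = 0.318901

Final: 0.318901


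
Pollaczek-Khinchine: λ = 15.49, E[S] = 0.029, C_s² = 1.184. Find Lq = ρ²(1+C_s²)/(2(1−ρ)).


ρ = λ·E[S] = 15.49·0.029 = 0.4492
Lq = ρ²(1+C_s²)/(2(1−ρ)) = 0.2018·(1+1.184)/(2·0.5508)
= 0.2018·2.1840/1.1016 = 0.40007

Final: 0.40007


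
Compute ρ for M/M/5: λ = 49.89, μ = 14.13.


ρ = λ/(cμ) = 49.89/(5·14.13) = 49.89/70.65 = 0.7062

Final: 0.7062


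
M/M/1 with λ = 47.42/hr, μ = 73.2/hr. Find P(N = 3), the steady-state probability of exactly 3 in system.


ρ = 47.42/73.2 = 0.6478
P_n = (1−ρ)·ρ^n = (1 − 0.6478)·0.6478^3 = 0.3522·0.271864 = 0.095747

Final: 0.095747


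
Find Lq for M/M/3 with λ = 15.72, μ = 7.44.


a = λ/μ = 2.1129; ρ = a/3 = 0.7043
P₀ = 0.093793
Lq = P₀·a^c·ρ / (c!·(1−ρ)²) = 0.093793·9.43276·0.7043/(6·0.08744)
= 1.18773

Final: 1.18773


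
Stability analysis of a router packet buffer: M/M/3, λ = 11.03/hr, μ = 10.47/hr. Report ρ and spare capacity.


Total capacity cμ = 3·10.47 = 31.41/hr
ρ = λ/(cμ) = 11.03/31.41 = 0.3512
Stable ⇔ ρ < 1: YES
Spare capacity = cμ − λ = 31.41 − 11.03 = 20.38/hr

Final: ρ = 0.3512; stable; margin = 20.38/hr


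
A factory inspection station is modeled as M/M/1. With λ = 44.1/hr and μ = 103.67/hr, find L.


ρ = λ/μ = 44.1/103.67 = 0.4254
L = ρ/(1−ρ) = 0.4254/(1 − 0.4254) = 0.4254/0.5746 = 0.7403

Final: 0.7403


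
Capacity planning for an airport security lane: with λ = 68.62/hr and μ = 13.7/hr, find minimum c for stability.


Stability requires cμ > λ ⇔ c > λ/μ.
λ/μ = 68.62/13.7 = 5.0088
Minimum integer c = ⌊5.0088⌋ + 1 = 6
Check: 6·13.7 = 82.20 > 68.62, while 5·13.7 = 68.50 ≤ 68.62

Final: 6 servers


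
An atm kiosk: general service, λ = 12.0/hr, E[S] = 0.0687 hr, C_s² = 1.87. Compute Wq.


ρ = λ·E[S] = 12.0·0.0687 = 0.8244
E[S²] = E[S]²(1+C_s²) = 0.0687²·(1+1.87) = 0.013546
Wq = λ·E[S²]/(2(1−ρ)) = 12.0·0.013546/(2·0.1756) = 0.46283 hr

Final: 0.46283 hr


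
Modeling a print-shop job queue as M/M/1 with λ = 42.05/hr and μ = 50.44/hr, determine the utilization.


ρ = λ/μ = 42.05/50.44 = 0.8337

Final: 0.8337


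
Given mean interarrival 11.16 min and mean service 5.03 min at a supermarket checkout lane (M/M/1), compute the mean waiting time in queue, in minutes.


λ = 60/11.16 = 5.3763 /hr
μ = 60/5.03 = 11.9284 /hr
ρ = λ/μ = 5.3763/11.9284 = 0.4507
Wq = ρ/(μ−λ) = 0.4507/(11.9284−5.3763) = 0.06879 hr
In minutes: 0.06879·60 = 4.127 min

Final: 4.127 min


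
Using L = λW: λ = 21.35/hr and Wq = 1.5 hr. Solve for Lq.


Lq = λWq = 21.35·1.5 = 32.0250

Final: 32.0250


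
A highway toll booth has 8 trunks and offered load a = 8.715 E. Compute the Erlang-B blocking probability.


B(c,a) = (a^c/c!) / Σ_{k=0}^{c} a^k/k!
a^8/8! = 825.312852
Σ terms (k=0..8): 1.00000 + 8.71500 + 37.97561 + 110.31915 + 240.35786 + 418.94375 + 608.51579 + 757.60216 + 825.31285 = 3008.742171
B = 825.312852/3008.742171 = 0.274305

Final: 0.274305


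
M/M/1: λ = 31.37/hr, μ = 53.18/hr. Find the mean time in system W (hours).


W = 1/(μ−λ) = 1/(53.18 − 31.37) = 1/21.81 = 0.04585 hr

Final: 0.04585 hr


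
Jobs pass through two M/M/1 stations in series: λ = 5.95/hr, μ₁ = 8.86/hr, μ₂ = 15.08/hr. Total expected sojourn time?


Each node sees arrival rate λ = 5.95/hr (tandem ⇒ throughput preserved).
W₁ = 1/(μ₁−λ) = 1/(8.86−5.95) = 0.34364 hr
W₂ = 1/(μ₂−λ) = 1/(15.08−5.95) = 0.10953 hr
W_total = W₁ + W₂ = 0.34364 + 0.10953 = 0.45317 hr

Final: 0.45317 hr


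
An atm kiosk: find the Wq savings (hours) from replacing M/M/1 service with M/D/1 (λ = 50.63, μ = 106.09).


ρ = 50.63/106.09 = 0.4772
Wq(M/M/1) = ρ/(μ−λ) = 0.4772/55.46 = 0.008605 hr
Wq(M/D/1) = ρ/(2(μ−λ)) = 0.004303 hr
Savings = 0.008605 − 0.004303 = 0.004303 hr

Final: 0.004303 hr


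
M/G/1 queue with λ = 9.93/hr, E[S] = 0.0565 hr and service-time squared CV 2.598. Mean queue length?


ρ = λ·E[S] = 9.93·0.0565 = 0.5610
Lq = ρ²(1+C_s²)/(2(1−ρ)) = 0.3148·(1+2.598)/(2·0.4390)
= 0.3148·3.5980/0.8779 = 1.29005

Final: 1.29005


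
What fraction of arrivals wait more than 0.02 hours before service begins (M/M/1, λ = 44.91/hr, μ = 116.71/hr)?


ρ = 44.91/116.71 = 0.3848
P(Wq > t) = ρ·e^{−(μ−λ)t} = 0.3848·e^{−1.4360}
= 0.3848·0.237877 = 0.091535

Final: 0.091535


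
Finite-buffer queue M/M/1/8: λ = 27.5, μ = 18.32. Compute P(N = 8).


ρ = λ/μ = 27.5/18.32 = 1.5011
P_K = (1−ρ)ρ^K/(1−ρ^(K+1)) = (-0.5011·25.778509)/(1 − 38.695906)
= -12.917397/-37.695906 = 0.342674

Final: 0.342674


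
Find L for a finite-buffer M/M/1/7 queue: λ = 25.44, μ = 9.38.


ρ = 25.44/9.38 = 2.7122
L = ρ[1 − (K+1)ρ^K + Kρ^(K+1)] / [(1−ρ)(1−ρ^(K+1))]
Numerator: 2.7122·(1 − 8·1079.443412 + 7·2927.616248) = 32162.795116
Denominator: (-1.7122)·(-2926.616248) = 5010.816305
L = 32162.795116/5010.816305 = 6.4187

Final: 6.4187


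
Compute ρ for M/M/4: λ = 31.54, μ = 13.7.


ρ = λ/(cμ) = 31.54/(4·13.7) = 31.54/54.80 = 0.5755

Final: 0.5755


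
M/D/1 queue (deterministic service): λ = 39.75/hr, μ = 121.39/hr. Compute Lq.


ρ = 39.75/121.39 = 0.3275
M/D/1: Lq = ρ²/(2(1−ρ)) = 0.1072/(2·0.6725) = 0.07972

Final: 0.07972


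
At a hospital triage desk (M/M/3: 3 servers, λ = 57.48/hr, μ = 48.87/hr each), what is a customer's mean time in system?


a = 1.1762; ρ = 0.3921; P₀ = 0.301754
Lq = P₀·a^c·ρ/(c!(1−ρ)²) = 0.08681
Wq = Lq/λ = 0.08681/57.48 = 0.001510 hr
W = Wq + 1/μ = 0.001510 + 0.02046 = 0.02197 hr

Final: 0.02197 hr


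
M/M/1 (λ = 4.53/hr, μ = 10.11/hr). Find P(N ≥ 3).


ρ = 4.53/10.11 = 0.4481
P(N ≥ n) = ρ^n = 0.4481^3 = 0.089958

Final: 0.089958


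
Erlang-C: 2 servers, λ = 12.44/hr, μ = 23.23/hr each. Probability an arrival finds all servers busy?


a = λ/μ = 0.5355; ρ = a/2 = 0.2678
P₀ = 0.577589 (from M/M/c formula)
C(c,a) = [a^c/(c!(1−ρ))]·P₀ = [0.28678/(2·0.7322)]·0.577589
= 0.19582·0.577589 = 0.113104

Final: 0.113104


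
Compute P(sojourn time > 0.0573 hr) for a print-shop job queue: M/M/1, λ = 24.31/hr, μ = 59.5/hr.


W ~ Exponential(μ−λ) for M/M/1.
μ − λ = 59.5 − 24.31 = 35.1900
P(W > t) = e^{−(μ−λ)t} = e^{−2.0164} = 0.133136

Final: 0.133136


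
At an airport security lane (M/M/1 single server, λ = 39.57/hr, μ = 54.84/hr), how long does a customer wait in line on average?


ρ = 39.57/54.84 = 0.7216
Wq = ρ/(μ−λ) = 0.7216/(54.84 − 39.57) = 0.7216/15.27 = 0.04725 hr

Final: 0.04725 hr


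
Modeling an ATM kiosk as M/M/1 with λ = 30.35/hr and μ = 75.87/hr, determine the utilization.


ρ = λ/μ = 30.35/75.87 = 0.4000

Final: 0.4000


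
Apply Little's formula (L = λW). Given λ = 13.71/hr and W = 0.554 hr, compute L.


L = λW = 13.71·0.554 = 7.5953

Final: 7.5953


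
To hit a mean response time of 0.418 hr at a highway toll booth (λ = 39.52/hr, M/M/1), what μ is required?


W = 1/(μ−λ) ⇒ μ − λ = 1/W = 1/0.418 = 2.3923
μ = λ + 1/W = 39.52 + 2.3923 = 41.9123 per hr

Final: 41.9123 /hr


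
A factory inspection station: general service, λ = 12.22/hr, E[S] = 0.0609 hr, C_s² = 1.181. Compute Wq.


ρ = λ·E[S] = 12.22·0.0609 = 0.7442
E[S²] = E[S]²(1+C_s²) = 0.0609²·(1+1.181) = 0.008089
Wq = λ·E[S²]/(2(1−ρ)) = 12.22·0.008089/(2·0.2558) = 0.19321 hr

Final: 0.19321 hr


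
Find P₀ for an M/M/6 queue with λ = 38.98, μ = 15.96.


a = λ/μ = 38.98/15.96 = 2.4424; ρ = a/c = 0.4071
Σ_{k=0}^{5} a^k/k! (terms k=0..5) = 1.00000 + 2.44236 + 2.98255 + 2.42815 + 1.48260 + 0.72421 = 11.05987
Tail: a^6/(6!(1−ρ)) = 212.25293/(720·0.5929) = 0.49718
P₀ = 1/(11.05987 + 0.49718) = 1/11.55704 = 0.086527

Final: 0.086527


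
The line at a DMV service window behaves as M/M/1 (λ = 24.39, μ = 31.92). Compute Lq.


ρ = 24.39/31.92 = 0.7641
Lq = ρ²/(1−ρ) = 0.5838/0.2359 = 2.4749

Final: 2.4749


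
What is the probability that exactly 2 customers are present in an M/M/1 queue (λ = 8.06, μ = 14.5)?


ρ = 8.06/14.5 = 0.5559
P_n = (1−ρ)·ρ^n = (1 − 0.5559)·0.5559^2 = 0.4441·0.308983 = 0.137231

Final: 0.137231


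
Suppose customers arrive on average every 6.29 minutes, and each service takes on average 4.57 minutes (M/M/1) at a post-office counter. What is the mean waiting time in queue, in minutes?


λ = 60/6.29 = 9.5390 /hr
μ = 60/4.57 = 13.1291 /hr
ρ = λ/μ = 9.5390/13.1291 = 0.7266
Wq = ρ/(μ−λ) = 0.7266/(13.1291−9.5390) = 0.20237 hr
In minutes: 0.20237·60 = 12.142 min

Final: 12.142 min


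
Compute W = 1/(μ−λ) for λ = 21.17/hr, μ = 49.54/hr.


W = 1/(μ−λ) = 1/(49.54 − 21.17) = 1/28.37 = 0.03525 hr

Final: 0.03525 hr


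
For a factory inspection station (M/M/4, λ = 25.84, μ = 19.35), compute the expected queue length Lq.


a = λ/μ = 1.3354; ρ = a/4 = 0.3339
P₀ = 0.261584
Lq = P₀·a^c·ρ / (c!·(1−ρ)²) = 0.261584·3.18014·0.3339/(24·0.44376)
= 0.02608

Final: 0.02608


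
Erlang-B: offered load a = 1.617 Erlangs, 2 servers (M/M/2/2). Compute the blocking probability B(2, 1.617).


B(c,a) = (a^c/c!) / Σ_{k=0}^{c} a^k/k!
a^2/2! = 1.307344
Σ terms (k=0..2): 1.00000 + 1.61700 + 1.30734 = 3.924345
B = 1.307344/3.924345 = 0.333137

Final: 0.333137


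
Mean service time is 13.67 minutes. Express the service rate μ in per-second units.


μ = 1/(service time) in consistent units.
1 second = 0.0166667 min, so μ = 0.0166667/13.67 = 0.001219 per second

Final: 0.001219 /sec


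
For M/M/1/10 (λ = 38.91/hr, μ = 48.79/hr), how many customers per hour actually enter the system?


ρ = 0.7975; P_K = (1−ρ)ρ^10/(1−ρ^11) = 0.022980
λ_eff = λ(1 − P_K) = 38.91·(1 − 0.022980) = 38.91·0.977020 = 38.0158 /hr

Final: 38.0158 /hr


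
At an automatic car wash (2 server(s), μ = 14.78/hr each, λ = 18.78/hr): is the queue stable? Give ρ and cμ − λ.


Total capacity cμ = 2·14.78 = 29.56/hr
ρ = λ/(cμ) = 18.78/29.56 = 0.6353
Stable ⇔ ρ < 1: YES
Spare capacity = cμ − λ = 29.56 − 18.78 = 10.78/hr

Final: ρ = 0.6353; stable; margin = 10.78/hr


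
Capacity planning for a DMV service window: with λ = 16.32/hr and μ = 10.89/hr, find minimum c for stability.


Stability requires cμ > λ ⇔ c > λ/μ.
λ/μ = 16.32/10.89 = 1.4986
Minimum integer c = ⌊1.4986⌋ + 1 = 2
Check: 2·10.89 = 21.78 > 16.32, while 1·10.89 = 10.89 ≤ 16.32

Final: 2 servers


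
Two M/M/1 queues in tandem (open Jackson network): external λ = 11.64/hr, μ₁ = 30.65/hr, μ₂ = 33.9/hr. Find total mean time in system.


Each node sees arrival rate λ = 11.64/hr (tandem ⇒ throughput preserved).
W₁ = 1/(μ₁−λ) = 1/(30.65−11.64) = 0.05260 hr
W₂ = 1/(μ₂−λ) = 1/(33.9−11.64) = 0.04492 hr
W_total = W₁ + W₂ = 0.05260 + 0.04492 = 0.09753 hr

Final: 0.09753 hr


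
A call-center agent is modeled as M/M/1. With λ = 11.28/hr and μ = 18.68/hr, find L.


ρ = λ/μ = 11.28/18.68 = 0.6039
L = ρ/(1−ρ) = 0.6039/(1 − 0.6039) = 0.6039/0.3961 = 1.5243

Final: 1.5243


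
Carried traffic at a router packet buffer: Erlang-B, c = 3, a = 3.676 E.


B(3,3.676) = 0.420007 (Erlang-B)
Carried load = a(1 − B) = 3.676·(1 − 0.420007) = 3.676·0.579993 = 2.1321 E

Final: 2.1321 Erlangs


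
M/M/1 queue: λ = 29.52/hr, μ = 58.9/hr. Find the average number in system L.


ρ = λ/μ = 29.52/58.9 = 0.5012
L = ρ/(1−ρ) = 0.5012/(1 − 0.5012) = 0.5012/0.4988 = 1.0048

Final: 1.0048


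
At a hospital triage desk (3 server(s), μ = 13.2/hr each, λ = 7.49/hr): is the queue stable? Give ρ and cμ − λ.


Total capacity cμ = 3·13.2 = 39.60/hr
ρ = λ/(cμ) = 7.49/39.60 = 0.1891
Stable ⇔ ρ < 1: YES
Spare capacity = cμ − λ = 39.60 − 7.49 = 32.11/hr

Final: ρ = 0.1891; stable; margin = 32.11/hr


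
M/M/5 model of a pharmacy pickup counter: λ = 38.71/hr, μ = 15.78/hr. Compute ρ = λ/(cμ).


ρ = λ/(cμ) = 38.71/(5·15.78) = 38.71/78.90 = 0.4906

Final: 0.4906


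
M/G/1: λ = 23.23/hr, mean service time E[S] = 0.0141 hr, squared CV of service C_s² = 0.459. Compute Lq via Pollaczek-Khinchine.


ρ = λ·E[S] = 23.23·0.0141 = 0.3275
Lq = ρ²(1+C_s²)/(2(1−ρ)) = 0.1073·(1+0.459)/(2·0.6725)
= 0.1073·1.4590/1.3449 = 0.11639

Final: 0.11639


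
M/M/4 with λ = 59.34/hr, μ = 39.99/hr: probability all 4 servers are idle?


a = λ/μ = 59.34/39.99 = 1.4839; ρ = a/c = 0.3710
Σ_{k=0}^{3} a^k/k! (terms k=0..3) = 1.00000 + 1.48387 + 1.10094 + 0.54455 = 4.12936
Tail: a^4/(4!(1−ρ)) = 4.84824/(24·0.6290) = 0.32114
P₀ = 1/(4.12936 + 0.32114) = 1/4.45050 = 0.224694

Final: 0.224694


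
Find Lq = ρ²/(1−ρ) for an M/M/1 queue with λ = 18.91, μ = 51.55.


ρ = 18.91/51.55 = 0.3668
Lq = ρ²/(1−ρ) = 0.1346/0.6332 = 0.2125

Final: 0.2125


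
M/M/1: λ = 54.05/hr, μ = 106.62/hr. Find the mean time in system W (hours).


W = 1/(μ−λ) = 1/(106.62 − 54.05) = 1/52.57 = 0.01902 hr

Final: 0.01902 hr


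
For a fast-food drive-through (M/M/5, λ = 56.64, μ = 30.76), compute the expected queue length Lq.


a = λ/μ = 1.8414; ρ = a/5 = 0.3683
P₀ = 0.157843
Lq = P₀·a^c·ρ / (c!·(1−ρ)²) = 0.157843·21.16823·0.3683/(120·0.39908)
= 0.02569

Final: 0.02569


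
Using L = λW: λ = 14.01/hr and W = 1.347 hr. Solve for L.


L = λW = 14.01·1.347 = 18.8715

Final: 18.8715


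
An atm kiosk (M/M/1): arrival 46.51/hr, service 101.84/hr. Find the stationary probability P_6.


ρ = 46.51/101.84 = 0.4567
P_n = (1−ρ)·ρ^n = (1 − 0.4567)·0.4567^6 = 0.5433·0.009073 = 0.004930

Final: 0.004930


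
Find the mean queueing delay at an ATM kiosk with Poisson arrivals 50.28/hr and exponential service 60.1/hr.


ρ = 50.28/60.1 = 0.8366
Wq = ρ/(μ−λ) = 0.8366/(60.1 − 50.28) = 0.8366/9.82 = 0.08519 hr

Final: 0.08519 hr


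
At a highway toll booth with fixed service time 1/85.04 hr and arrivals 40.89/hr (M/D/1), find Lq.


ρ = 40.89/85.04 = 0.4808
M/D/1: Lq = ρ²/(2(1−ρ)) = 0.2312/(2·0.5192) = 0.22266

Final: 0.22266


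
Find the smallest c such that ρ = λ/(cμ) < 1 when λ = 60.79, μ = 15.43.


Stability requires cμ > λ ⇔ c > λ/μ.
λ/μ = 60.79/15.43 = 3.9397
Minimum integer c = ⌊3.9397⌋ + 1 = 4
Check: 4·15.43 = 61.72 > 60.79, while 3·15.43 = 46.29 ≤ 60.79

Final: 4 servers


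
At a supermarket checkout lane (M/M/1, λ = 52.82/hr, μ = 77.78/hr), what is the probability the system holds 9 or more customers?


ρ = 52.82/77.78 = 0.6791
P(N ≥ n) = ρ^n = 0.6791^9 = 0.030717

Final: 0.030717


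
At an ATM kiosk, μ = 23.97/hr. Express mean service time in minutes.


Mean service time = 1/μ = 1/23.97 hour = 0.04172 hour
In minutes: 0.04172 × 60 = 2.5031 min

Final: 2.5031 min


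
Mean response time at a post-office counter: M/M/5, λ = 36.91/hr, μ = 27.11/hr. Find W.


a = 1.3615; ρ = 0.2723; P₀ = 0.256037
Lq = P₀·a^c·ρ/(c!(1−ρ)²) = 0.005133
Wq = Lq/λ = 0.005133/36.91 = 0.0001391 hr
W = Wq + 1/μ = 0.0001391 + 0.03689 = 0.03703 hr

Final: 0.03703 hr


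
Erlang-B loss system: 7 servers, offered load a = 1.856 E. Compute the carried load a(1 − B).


B(7,1.856) = 0.002354 (Erlang-B)
Carried load = a(1 − B) = 1.856·(1 − 0.002354) = 1.856·0.997646 = 1.8516 E

Final: 1.8516 Erlangs


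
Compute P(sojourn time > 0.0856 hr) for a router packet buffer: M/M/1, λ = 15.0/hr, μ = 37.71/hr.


W ~ Exponential(μ−λ) for M/M/1.
μ − λ = 37.71 − 15.0 = 22.7100
P(W > t) = e^{−(μ−λ)t} = e^{−1.9440} = 0.143134

Final: 0.143134


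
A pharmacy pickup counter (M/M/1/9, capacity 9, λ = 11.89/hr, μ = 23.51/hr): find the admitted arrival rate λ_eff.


ρ = 0.5057; P_K = (1−ρ)ρ^9/(1−ρ^10) = 0.001071
λ_eff = λ(1 − P_K) = 11.89·(1 − 0.001071) = 11.89·0.998929 = 11.8773 /hr

Final: 11.8773 /hr


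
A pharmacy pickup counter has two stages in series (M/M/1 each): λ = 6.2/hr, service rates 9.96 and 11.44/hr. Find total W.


Each node sees arrival rate λ = 6.2/hr (tandem ⇒ throughput preserved).
W₁ = 1/(μ₁−λ) = 1/(9.96−6.2) = 0.26596 hr
W₂ = 1/(μ₂−λ) = 1/(11.44−6.2) = 0.19084 hr
W_total = W₁ + W₂ = 0.26596 + 0.19084 = 0.45680 hr

Final: 0.45680 hr


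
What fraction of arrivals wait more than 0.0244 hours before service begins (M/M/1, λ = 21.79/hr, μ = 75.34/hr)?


ρ = 21.79/75.34 = 0.2892
P(Wq > t) = ρ·e^{−(μ−λ)t} = 0.2892·e^{−1.3066}
= 0.2892·0.270734 = 0.078302

Final: 0.078302


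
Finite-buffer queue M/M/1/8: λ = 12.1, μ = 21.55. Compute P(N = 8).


ρ = λ/μ = 12.1/21.55 = 0.5615
P_K = (1−ρ)ρ^K/(1−ρ^(K+1)) = (0.4385·0.009879)/(1 − 0.005547)
= 0.004332/0.994453 = 0.004356

Final: 0.004356


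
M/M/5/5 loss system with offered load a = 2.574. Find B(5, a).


B(c,a) = (a^c/c!) / Σ_{k=0}^{c} a^k/k!
a^5/5! = 0.941589
Σ terms (k=0..5): 1.00000 + 2.57400 + 3.31274 + 2.84233 + 1.82904 + 0.94159 = 12.499695
B = 0.941589/12.499695 = 0.075329

Final: 0.075329


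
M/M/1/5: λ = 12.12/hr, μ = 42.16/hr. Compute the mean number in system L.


ρ = 12.12/42.16 = 0.2875
L = ρ[1 − (K+1)ρ^K + Kρ^(K+1)] / [(1−ρ)(1−ρ^(K+1))]
Numerator: 0.2875·(1 − 6·0.001963 + 5·0.0005644) = 0.284901
Denominator: (0.7125)·(0.999436) = 0.712122
L = 0.284901/0.712122 = 0.4001

Final: 0.4001


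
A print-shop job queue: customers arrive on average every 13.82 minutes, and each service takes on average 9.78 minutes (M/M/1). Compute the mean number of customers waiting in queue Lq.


λ = 60/13.82 = 4.3415 /hr
μ = 60/9.78 = 6.1350 /hr
ρ = λ/μ = 4.3415/6.1350 = 0.7077
Lq = ρ²/(1−ρ) = 0.5008/0.2923 = 1.7131

Final: 1.7131


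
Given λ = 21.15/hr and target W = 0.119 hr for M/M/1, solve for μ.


W = 1/(μ−λ) ⇒ μ − λ = 1/W = 1/0.119 = 8.4034
μ = λ + 1/W = 21.15 + 8.4034 = 29.5534 per hr

Final: 29.5534 /hr


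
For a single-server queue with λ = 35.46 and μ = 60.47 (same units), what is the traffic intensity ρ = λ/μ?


ρ = λ/μ = 35.46/60.47 = 0.5864

Final: 0.5864


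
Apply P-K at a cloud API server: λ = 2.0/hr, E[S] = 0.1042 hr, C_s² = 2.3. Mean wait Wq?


ρ = λ·E[S] = 2.0·0.1042 = 0.2084
E[S²] = E[S]²(1+C_s²) = 0.1042²·(1+2.3) = 0.035830
Wq = λ·E[S²]/(2(1−ρ)) = 2.0·0.035830/(2·0.7916) = 0.04526 hr

Final: 0.04526 hr


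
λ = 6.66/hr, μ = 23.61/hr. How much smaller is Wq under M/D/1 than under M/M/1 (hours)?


ρ = 6.66/23.61 = 0.2821
Wq(M/M/1) = ρ/(μ−λ) = 0.2821/16.95 = 0.01664 hr
Wq(M/D/1) = ρ/(2(μ−λ)) = 0.008321 hr
Savings = 0.01664 − 0.008321 = 0.008321 hr

Final: 0.008321 hr


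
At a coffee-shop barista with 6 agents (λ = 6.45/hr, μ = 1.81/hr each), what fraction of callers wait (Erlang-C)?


a = λ/μ = 3.5635; ρ = a/6 = 0.5939
P₀ = 0.027051 (from M/M/c formula)
C(c,a) = [a^c/(c!(1−ρ))]·P₀ = [2047.79670/(720·0.4061)]·0.027051
= 7.00399·0.027051 = 0.189466

Final: 0.189466


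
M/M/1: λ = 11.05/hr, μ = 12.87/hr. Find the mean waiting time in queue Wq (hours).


ρ = 11.05/12.87 = 0.8586
Wq = ρ/(μ−λ) = 0.8586/(12.87 − 11.05) = 0.8586/1.82 = 0.4718 hr

Final: 0.4718 hr


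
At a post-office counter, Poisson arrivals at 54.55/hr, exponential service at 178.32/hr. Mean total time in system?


W = 1/(μ−λ) = 1/(178.32 − 54.55) = 1/123.77 = 0.008080 hr

Final: 0.008080 hr


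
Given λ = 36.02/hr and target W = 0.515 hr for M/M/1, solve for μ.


W = 1/(μ−λ) ⇒ μ − λ = 1/W = 1/0.515 = 1.9417
μ = λ + 1/W = 36.02 + 1.9417 = 37.9617 per hr

Final: 37.9617 /hr


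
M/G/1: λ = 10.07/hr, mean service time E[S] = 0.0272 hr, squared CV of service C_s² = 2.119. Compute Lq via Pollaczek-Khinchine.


ρ = λ·E[S] = 10.07·0.0272 = 0.2739
Lq = ρ²(1+C_s²)/(2(1−ρ)) = 0.07502·(1+2.119)/(2·0.7261)
= 0.07502·3.1190/1.4522 = 0.16113

Final: 0.16113


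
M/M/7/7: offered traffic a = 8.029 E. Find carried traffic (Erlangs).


B(7,8.029) = 0.309799 (Erlang-B)
Carried load = a(1 − B) = 8.029·(1 − 0.309799) = 8.029·0.690201 = 5.5416 E

Final: 5.5416 Erlangs


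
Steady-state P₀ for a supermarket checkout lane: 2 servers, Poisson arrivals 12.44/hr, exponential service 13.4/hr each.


a = λ/μ = 12.44/13.4 = 0.9284; ρ = a/c = 0.4642
Σ_{k=0}^{1} a^k/k! (terms k=0..1) = 1.00000 + 0.92836 = 1.92836
Tail: a^2/(2!(1−ρ)) = 0.86185/(2·0.5358) = 0.80423
P₀ = 1/(1.92836 + 0.80423) = 1/2.73259 = 0.365953

Final: 0.365953


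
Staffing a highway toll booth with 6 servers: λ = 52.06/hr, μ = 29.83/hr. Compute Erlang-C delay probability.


a = λ/μ = 1.7452; ρ = a/6 = 0.2909
P₀ = 0.174494 (from M/M/c formula)
C(c,a) = [a^c/(c!(1−ρ))]·P₀ = [28.25566/(720·0.7091)]·0.174494
= 0.05534·0.174494 = 0.009657

Final: 0.009657


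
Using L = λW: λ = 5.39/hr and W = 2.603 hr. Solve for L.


L = λW = 5.39·2.603 = 14.0302

Final: 14.0302


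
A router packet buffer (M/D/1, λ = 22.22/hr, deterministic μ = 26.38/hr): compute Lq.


ρ = 22.22/26.38 = 0.8423
M/D/1: Lq = ρ²/(2(1−ρ)) = 0.7095/(2·0.1577) = 2.24952

Final: 2.24952


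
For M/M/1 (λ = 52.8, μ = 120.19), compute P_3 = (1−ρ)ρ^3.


ρ = 52.8/120.19 = 0.4393
P_n = (1−ρ)·ρ^n = (1 − 0.4393)·0.4393^3 = 0.5607·0.084781 = 0.047536

Final: 0.047536


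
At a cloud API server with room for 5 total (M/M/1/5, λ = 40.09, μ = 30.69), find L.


ρ = 40.09/30.69 = 1.3063
L = ρ[1 − (K+1)ρ^K + Kρ^(K+1)] / [(1−ρ)(1−ρ^(K+1))]
Numerator: 1.3063·(1 − 6·3.803609 + 5·4.968611) = 3.946825
Denominator: (-0.3063)·(-3.968611) = 1.215541
L = 3.946825/1.215541 = 3.2470

Final: 3.2470


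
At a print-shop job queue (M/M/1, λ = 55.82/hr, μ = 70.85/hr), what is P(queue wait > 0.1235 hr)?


ρ = 55.82/70.85 = 0.7879
P(Wq > t) = ρ·e^{−(μ−λ)t} = 0.7879·e^{−1.8562}
= 0.7879·0.156265 = 0.123115

Final: 0.123115


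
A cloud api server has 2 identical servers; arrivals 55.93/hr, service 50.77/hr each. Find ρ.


ρ = λ/(cμ) = 55.93/(2·50.77) = 55.93/101.54 = 0.5508

Final: 0.5508


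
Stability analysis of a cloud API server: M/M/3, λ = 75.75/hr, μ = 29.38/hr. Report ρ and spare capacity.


Total capacity cμ = 3·29.38 = 88.14/hr
ρ = λ/(cμ) = 75.75/88.14 = 0.8594
Stable ⇔ ρ < 1: YES
Spare capacity = cμ − λ = 88.14 − 75.75 = 12.39/hr

Final: ρ = 0.8594; stable; margin = 12.39/hr


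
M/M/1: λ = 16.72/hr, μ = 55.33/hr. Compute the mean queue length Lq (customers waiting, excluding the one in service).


ρ = 16.72/55.33 = 0.3022
Lq = ρ²/(1−ρ) = 0.09132/0.6978 = 0.1309

Final: 0.1309


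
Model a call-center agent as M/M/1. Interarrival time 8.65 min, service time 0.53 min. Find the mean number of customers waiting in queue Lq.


λ = 60/8.65 = 6.9364 /hr
μ = 60/0.53 = 113.2075 /hr
ρ = λ/μ = 6.9364/113.2075 = 0.06127
Lq = ρ²/(1−ρ) = 0.003754/0.9387 = 0.003999

Final: 0.003999


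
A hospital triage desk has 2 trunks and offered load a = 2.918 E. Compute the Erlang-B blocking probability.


B(c,a) = (a^c/c!) / Σ_{k=0}^{c} a^k/k!
a^2/2! = 4.257362
Σ terms (k=0..2): 1.00000 + 2.91800 + 4.25736 = 8.175362
B = 4.257362/8.175362 = 0.520755

Final: 0.520755


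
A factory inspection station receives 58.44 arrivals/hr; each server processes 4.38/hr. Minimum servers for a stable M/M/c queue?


Stability requires cμ > λ ⇔ c > λ/μ.
λ/μ = 58.44/4.38 = 13.3425
Minimum integer c = ⌊13.3425⌋ + 1 = 14
Check: 14·4.38 = 61.32 > 58.44, while 13·4.38 = 56.94 ≤ 58.44

Final: 14 servers


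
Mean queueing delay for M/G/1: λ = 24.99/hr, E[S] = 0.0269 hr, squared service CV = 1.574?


ρ = λ·E[S] = 24.99·0.0269 = 0.6722
E[S²] = E[S]²(1+C_s²) = 0.0269²·(1+1.574) = 0.001863
Wq = λ·E[S²]/(2(1−ρ)) = 24.99·0.001863/(2·0.3278) = 0.07100 hr

Final: 0.07100 hr


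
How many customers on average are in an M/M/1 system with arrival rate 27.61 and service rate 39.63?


ρ = λ/μ = 27.61/39.63 = 0.6967
L = ρ/(1−ρ) = 0.6967/(1 − 0.6967) = 0.6967/0.3033 = 2.2970

Final: 2.2970


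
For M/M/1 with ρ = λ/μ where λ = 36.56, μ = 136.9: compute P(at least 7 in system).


ρ = 36.56/136.9 = 0.2671
P(N ≥ n) = ρ^n = 0.2671^7 = 0.00009688

Final: 0.00009688


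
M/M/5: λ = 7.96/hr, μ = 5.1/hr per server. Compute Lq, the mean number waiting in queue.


a = λ/μ = 1.5608; ρ = a/5 = 0.3122
P₀ = 0.209557
Lq = P₀·a^c·ρ / (c!·(1−ρ)²) = 0.209557·9.26221·0.3122/(120·0.47313)
= 0.01067

Final: 0.01067


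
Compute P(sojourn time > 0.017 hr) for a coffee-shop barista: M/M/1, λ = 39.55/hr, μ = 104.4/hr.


W ~ Exponential(μ−λ) for M/M/1.
μ − λ = 104.4 − 39.55 = 64.8500
P(W > t) = e^{−(μ−λ)t} = e^{−1.1025} = 0.332057

Final: 0.332057


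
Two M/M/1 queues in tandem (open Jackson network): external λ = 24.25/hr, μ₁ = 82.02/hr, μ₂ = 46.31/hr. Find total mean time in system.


Each node sees arrival rate λ = 24.25/hr (tandem ⇒ throughput preserved).
W₁ = 1/(μ₁−λ) = 1/(82.02−24.25) = 0.01731 hr
W₂ = 1/(μ₂−λ) = 1/(46.31−24.25) = 0.04533 hr
W_total = W₁ + W₂ = 0.01731 + 0.04533 = 0.06264 hr

Final: 0.06264 hr


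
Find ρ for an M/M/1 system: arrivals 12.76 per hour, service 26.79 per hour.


ρ = λ/μ = 12.76/26.79 = 0.4763

Final: 0.4763


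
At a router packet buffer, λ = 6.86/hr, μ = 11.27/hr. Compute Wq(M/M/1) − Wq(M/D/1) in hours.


ρ = 6.86/11.27 = 0.6087
Wq(M/M/1) = ρ/(μ−λ) = 0.6087/4.41 = 0.13803 hr
Wq(M/D/1) = ρ/(2(μ−λ)) = 0.06901 hr
Savings = 0.13803 − 0.06901 = 0.06901 hr

Final: 0.06901 hr


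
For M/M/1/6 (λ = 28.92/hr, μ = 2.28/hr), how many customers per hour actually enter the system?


ρ = 12.6842; P_K = (1−ρ)ρ^6/(1−ρ^7) = 0.921162
λ_eff = λ(1 − P_K) = 28.92·(1 − 0.921162) = 28.92·0.078838 = 2.2800 /hr

Final: 2.2800 /hr


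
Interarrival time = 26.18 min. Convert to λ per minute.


λ = 1/(interarrival time) in consistent units.
1 minute = 1 min, so λ = 1/26.18 = 0.03820 per minute

Final: 0.03820 /min


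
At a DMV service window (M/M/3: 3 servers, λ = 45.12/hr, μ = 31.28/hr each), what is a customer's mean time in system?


a = 1.4425; ρ = 0.4808; P₀ = 0.224908
Lq = P₀·a^c·ρ/(c!(1−ρ)²) = 0.20068
Wq = Lq/λ = 0.20068/45.12 = 0.004448 hr
W = Wq + 1/μ = 0.004448 + 0.03197 = 0.03642 hr

Final: 0.03642 hr


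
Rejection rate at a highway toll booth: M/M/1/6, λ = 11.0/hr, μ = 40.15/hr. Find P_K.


ρ = λ/μ = 11.0/40.15 = 0.2740
P_K = (1−ρ)ρ^K/(1−ρ^(K+1)) = (0.7260·0.0004229)/(1 − 0.0001159)
= 0.0003070/0.999884 = 0.0003071

Final: 0.0003071


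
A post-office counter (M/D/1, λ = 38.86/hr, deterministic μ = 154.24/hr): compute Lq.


ρ = 38.86/154.24 = 0.2519
M/D/1: Lq = ρ²/(2(1−ρ)) = 0.06348/(2·0.7481) = 0.04243

Final: 0.04243


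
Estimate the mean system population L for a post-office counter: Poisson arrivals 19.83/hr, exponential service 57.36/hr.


ρ = λ/μ = 19.83/57.36 = 0.3457
L = ρ/(1−ρ) = 0.3457/(1 − 0.3457) = 0.3457/0.6543 = 0.5284

Final: 0.5284


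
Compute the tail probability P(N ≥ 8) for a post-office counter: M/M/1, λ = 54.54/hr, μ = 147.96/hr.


ρ = 54.54/147.96 = 0.3686
P(N ≥ n) = ρ^n = 0.3686^8 = 0.0003409

Final: 0.0003409


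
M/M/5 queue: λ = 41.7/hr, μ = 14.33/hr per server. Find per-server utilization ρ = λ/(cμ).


ρ = λ/(cμ) = 41.7/(5·14.33) = 41.7/71.65 = 0.5820

Final: 0.5820


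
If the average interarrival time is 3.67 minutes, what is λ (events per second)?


λ = 1/(interarrival time) in consistent units.
1 second = 0.0166667 min, so λ = 0.0166667/3.67 = 0.004541 per second

Final: 0.004541 /sec


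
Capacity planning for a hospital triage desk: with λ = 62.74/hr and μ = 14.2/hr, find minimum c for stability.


Stability requires cμ > λ ⇔ c > λ/μ.
λ/μ = 62.74/14.2 = 4.4183
Minimum integer c = ⌊4.4183⌋ + 1 = 5
Check: 5·14.2 = 71.00 > 62.74, while 4·14.2 = 56.80 ≤ 62.74

Final: 5 servers


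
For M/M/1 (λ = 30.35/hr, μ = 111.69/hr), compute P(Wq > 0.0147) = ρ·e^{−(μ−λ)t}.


ρ = 30.35/111.69 = 0.2717
P(Wq > t) = ρ·e^{−(μ−λ)t} = 0.2717·e^{−1.1957}
= 0.2717·0.302493 = 0.082198

Final: 0.082198


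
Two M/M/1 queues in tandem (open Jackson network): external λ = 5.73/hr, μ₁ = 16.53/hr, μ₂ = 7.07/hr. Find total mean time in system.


Each node sees arrival rate λ = 5.73/hr (tandem ⇒ throughput preserved).
W₁ = 1/(μ₁−λ) = 1/(16.53−5.73) = 0.09259 hr
W₂ = 1/(μ₂−λ) = 1/(7.07−5.73) = 0.74627 hr
W_total = W₁ + W₂ = 0.09259 + 0.74627 = 0.83886 hr

Final: 0.83886 hr


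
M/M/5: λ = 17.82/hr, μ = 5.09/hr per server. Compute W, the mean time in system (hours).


a = 3.5010; ρ = 0.7002; P₀ = 0.025866
Lq = P₀·a^c·ρ/(c!(1−ρ)²) = 0.88318
Wq = Lq/λ = 0.88318/17.82 = 0.04956 hr
W = Wq + 1/μ = 0.04956 + 0.19646 = 0.24602 hr

Final: 0.24602 hr


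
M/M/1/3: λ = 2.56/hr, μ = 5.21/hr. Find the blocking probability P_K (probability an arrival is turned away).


ρ = λ/μ = 2.56/5.21 = 0.4914
P_K = (1−ρ)ρ^K/(1−ρ^(K+1)) = (0.5086·0.118633)/(1 − 0.058292)
= 0.060341/0.941708 = 0.064076

Final: 0.064076


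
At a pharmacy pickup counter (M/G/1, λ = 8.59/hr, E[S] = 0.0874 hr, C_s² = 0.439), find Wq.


ρ = λ·E[S] = 8.59·0.0874 = 0.7508
E[S²] = E[S]²(1+C_s²) = 0.0874²·(1+0.439) = 0.010992
Wq = λ·E[S²]/(2(1−ρ)) = 8.59·0.010992/(2·0.2492) = 0.18943 hr

Final: 0.18943 hr


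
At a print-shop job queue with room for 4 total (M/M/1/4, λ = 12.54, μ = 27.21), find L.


ρ = 12.54/27.21 = 0.4609
L = ρ[1 − (K+1)ρ^K + Kρ^(K+1)] / [(1−ρ)(1−ρ^(K+1))]
Numerator: 0.4609·(1 − 5·0.045110 + 4·0.020790) = 0.395237
Denominator: (0.5391)·(0.979210) = 0.527932
L = 0.395237/0.527932 = 0.7487

Final: 0.7487


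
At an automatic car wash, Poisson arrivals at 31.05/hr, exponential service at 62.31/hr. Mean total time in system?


W = 1/(μ−λ) = 1/(62.31 − 31.05) = 1/31.26 = 0.03199 hr

Final: 0.03199 hr


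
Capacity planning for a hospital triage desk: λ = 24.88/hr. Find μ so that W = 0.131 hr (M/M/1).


W = 1/(μ−λ) ⇒ μ − λ = 1/W = 1/0.131 = 7.6336
μ = λ + 1/W = 24.88 + 7.6336 = 32.5136 per hr

Final: 32.5136 /hr


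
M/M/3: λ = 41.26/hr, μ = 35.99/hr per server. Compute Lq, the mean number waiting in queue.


a = λ/μ = 1.1464; ρ = a/3 = 0.3821
P₀ = 0.311524
Lq = P₀·a^c·ρ / (c!·(1−ρ)²) = 0.311524·1.50675·0.3821/(6·0.38175)
= 0.07831

Final: 0.07831


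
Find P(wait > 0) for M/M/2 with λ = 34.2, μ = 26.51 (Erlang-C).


a = λ/μ = 1.2901; ρ = a/2 = 0.6450
P₀ = 0.215776 (from M/M/c formula)
C(c,a) = [a^c/(c!(1−ρ))]·P₀ = [1.66430/(2·0.3550)]·0.215776
= 2.34435·0.215776 = 0.505855

Final: 0.505855


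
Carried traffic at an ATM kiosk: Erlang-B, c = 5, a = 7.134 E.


B(5,7.134) = 0.432541 (Erlang-B)
Carried load = a(1 − B) = 7.134·(1 − 0.432541) = 7.134·0.567459 = 4.0483 E

Final: 4.0483 Erlangs


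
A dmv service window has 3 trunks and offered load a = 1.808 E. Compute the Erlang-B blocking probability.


B(c,a) = (a^c/c!) / Σ_{k=0}^{c} a^k/k!
a^3/3! = 0.985018
Σ terms (k=0..3): 1.00000 + 1.80800 + 1.63443 + 0.98502 = 5.427450
B = 0.985018/5.427450 = 0.181488

Final: 0.181488


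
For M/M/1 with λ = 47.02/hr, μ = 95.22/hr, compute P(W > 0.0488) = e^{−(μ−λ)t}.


W ~ Exponential(μ−λ) for M/M/1.
μ − λ = 95.22 − 47.02 = 48.2000
P(W > t) = e^{−(μ−λ)t} = e^{−2.3522} = 0.095163

Final: 0.095163


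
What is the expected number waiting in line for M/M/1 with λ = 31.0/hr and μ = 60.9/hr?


ρ = 31.0/60.9 = 0.5090
Lq = ρ²/(1−ρ) = 0.2591/0.4910 = 0.5278

Final: 0.5278


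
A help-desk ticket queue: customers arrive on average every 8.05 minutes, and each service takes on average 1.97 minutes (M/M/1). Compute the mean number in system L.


λ = 60/8.05 = 7.4534 /hr
μ = 60/1.97 = 30.4569 /hr
ρ = λ/μ = 7.4534/30.4569 = 0.2447
L = ρ/(1−ρ) = 0.2447/0.7553 = 0.3240

Final: 0.3240


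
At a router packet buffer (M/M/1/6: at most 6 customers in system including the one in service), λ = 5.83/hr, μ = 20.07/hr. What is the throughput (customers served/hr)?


ρ = 0.2905; P_K = (1−ρ)ρ^6/(1−ρ^7) = 0.0004263
λ_eff = λ(1 − P_K) = 5.83·(1 − 0.0004263) = 5.83·0.999574 = 5.8275 /hr

Final: 5.8275 /hr


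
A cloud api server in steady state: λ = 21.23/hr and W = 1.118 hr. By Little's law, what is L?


L = λW = 21.23·1.118 = 23.7351

Final: 23.7351


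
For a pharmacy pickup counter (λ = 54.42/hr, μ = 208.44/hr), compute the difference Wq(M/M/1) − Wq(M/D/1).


ρ = 54.42/208.44 = 0.2611
Wq(M/M/1) = ρ/(μ−λ) = 0.2611/154.02 = 0.001695 hr
Wq(M/D/1) = ρ/(2(μ−λ)) = 0.0008476 hr
Savings = 0.001695 − 0.0008476 = 0.0008476 hr

Final: 0.0008476 hr


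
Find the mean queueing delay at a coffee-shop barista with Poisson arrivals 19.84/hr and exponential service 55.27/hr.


ρ = 19.84/55.27 = 0.3590
Wq = ρ/(μ−λ) = 0.3590/(55.27 − 19.84) = 0.3590/35.43 = 0.01013 hr

Final: 0.01013 hr


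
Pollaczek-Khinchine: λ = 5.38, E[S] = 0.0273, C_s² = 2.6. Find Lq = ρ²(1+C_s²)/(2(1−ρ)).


ρ = λ·E[S] = 5.38·0.0273 = 0.1469
Lq = ρ²(1+C_s²)/(2(1−ρ)) = 0.02157·(1+2.6)/(2·0.8531)
= 0.02157·3.6000/1.7063 = 0.04551

Final: 0.04551


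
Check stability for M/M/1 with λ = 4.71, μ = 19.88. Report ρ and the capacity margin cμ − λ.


Total capacity cμ = 1·19.88 = 19.88/hr
ρ = λ/(cμ) = 4.71/19.88 = 0.2369
Stable ⇔ ρ < 1: YES
Spare capacity = cμ − λ = 19.88 − 4.71 = 15.17/hr

Final: ρ = 0.2369; stable; margin = 15.17/hr


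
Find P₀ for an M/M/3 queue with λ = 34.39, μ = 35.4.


a = λ/μ = 34.39/35.4 = 0.9715; ρ = a/c = 0.3238
Σ_{k=0}^{2} a^k/k! (terms k=0..2) = 1.00000 + 0.97147 + 0.47188 = 2.44334
Tail: a^3/(3!(1−ρ)) = 0.91683/(6·0.6762) = 0.22598
P₀ = 1/(2.44334 + 0.22598) = 1/2.66933 = 0.374626

Final: 0.374626


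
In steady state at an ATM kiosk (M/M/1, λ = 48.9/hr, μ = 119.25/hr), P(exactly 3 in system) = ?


ρ = 48.9/119.25 = 0.4101
P_n = (1−ρ)·ρ^n = (1 − 0.4101)·0.4101^3 = 0.5899·0.068953 = 0.040678

Final: 0.040678


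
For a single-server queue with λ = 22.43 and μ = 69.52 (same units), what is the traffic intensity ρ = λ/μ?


ρ = λ/μ = 22.43/69.52 = 0.3226

Final: 0.3226


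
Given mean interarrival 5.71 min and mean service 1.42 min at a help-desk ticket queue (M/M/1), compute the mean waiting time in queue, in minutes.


λ = 60/5.71 = 10.5079 /hr
μ = 60/1.42 = 42.2535 /hr
ρ = λ/μ = 10.5079/42.2535 = 0.2487
Wq = ρ/(μ−λ) = 0.2487/(42.2535−10.5079) = 0.007834 hr
In minutes: 0.007834·60 = 0.4700 min

Final: 0.4700 min


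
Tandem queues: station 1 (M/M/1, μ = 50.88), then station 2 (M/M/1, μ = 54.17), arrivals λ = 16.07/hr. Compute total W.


Each node sees arrival rate λ = 16.07/hr (tandem ⇒ throughput preserved).
W₁ = 1/(μ₁−λ) = 1/(50.88−16.07) = 0.02873 hr
W₂ = 1/(μ₂−λ) = 1/(54.17−16.07) = 0.02625 hr
W_total = W₁ + W₂ = 0.02873 + 0.02625 = 0.05497 hr

Final: 0.05497 hr


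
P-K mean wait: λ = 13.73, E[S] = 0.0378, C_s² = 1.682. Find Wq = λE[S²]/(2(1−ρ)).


ρ = λ·E[S] = 13.73·0.0378 = 0.5190
E[S²] = E[S]²(1+C_s²) = 0.0378²·(1+1.682) = 0.003832
Wq = λ·E[S²]/(2(1−ρ)) = 13.73·0.003832/(2·0.4810) = 0.05469 hr

Final: 0.05469 hr


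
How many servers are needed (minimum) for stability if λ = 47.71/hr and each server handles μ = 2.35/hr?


Stability requires cμ > λ ⇔ c > λ/μ.
λ/μ = 47.71/2.35 = 20.3021
Minimum integer c = ⌊20.3021⌋ + 1 = 21
Check: 21·2.35 = 49.35 > 47.71, while 20·2.35 = 47.00 ≤ 47.71

Final: 21 servers


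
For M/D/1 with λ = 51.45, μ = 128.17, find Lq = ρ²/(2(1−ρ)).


ρ = 51.45/128.17 = 0.4014
M/D/1: Lq = ρ²/(2(1−ρ)) = 0.1611/(2·0.5986) = 0.13460

Final: 0.13460


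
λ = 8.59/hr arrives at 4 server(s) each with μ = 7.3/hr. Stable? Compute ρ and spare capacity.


Total capacity cμ = 4·7.3 = 29.20/hr
ρ = λ/(cμ) = 8.59/29.20 = 0.2942
Stable ⇔ ρ < 1: YES
Spare capacity = cμ − λ = 29.20 − 8.59 = 20.61/hr

Final: ρ = 0.2942; stable; margin = 20.61/hr


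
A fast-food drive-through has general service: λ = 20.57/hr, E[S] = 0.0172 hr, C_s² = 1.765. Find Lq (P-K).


ρ = λ·E[S] = 20.57·0.0172 = 0.3538
Lq = ρ²(1+C_s²)/(2(1−ρ)) = 0.1252·(1+1.765)/(2·0.6462)
= 0.1252·2.7650/1.2924 = 0.26781

Final: 0.26781


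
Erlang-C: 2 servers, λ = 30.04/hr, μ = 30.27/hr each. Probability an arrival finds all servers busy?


a = λ/μ = 0.9924; ρ = a/2 = 0.4962
P₀ = 0.336719 (from M/M/c formula)
C(c,a) = [a^c/(c!(1−ρ))]·P₀ = [0.98486/(2·0.5038)]·0.336719
= 0.97743·0.336719 = 0.329121

Final: 0.329121


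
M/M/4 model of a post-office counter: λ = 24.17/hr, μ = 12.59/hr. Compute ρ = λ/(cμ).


ρ = λ/(cμ) = 24.17/(4·12.59) = 24.17/50.36 = 0.4799

Final: 0.4799


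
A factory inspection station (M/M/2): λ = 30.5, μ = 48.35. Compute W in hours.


a = 0.6308; ρ = 0.3154; P₀ = 0.520440
Lq = P₀·a^c·ρ/(c!(1−ρ)²) = 0.06969
Wq = Lq/λ = 0.06969/30.5 = 0.002285 hr
W = Wq + 1/μ = 0.002285 + 0.02068 = 0.02297 hr

Final: 0.02297 hr


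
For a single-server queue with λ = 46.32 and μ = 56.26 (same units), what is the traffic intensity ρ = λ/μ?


ρ = λ/μ = 46.32/56.26 = 0.8233

Final: 0.8233


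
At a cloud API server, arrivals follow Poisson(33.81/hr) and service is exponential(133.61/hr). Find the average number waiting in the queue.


ρ = 33.81/133.61 = 0.2530
Lq = ρ²/(1−ρ) = 0.06403/0.7470 = 0.08573

Final: 0.08573


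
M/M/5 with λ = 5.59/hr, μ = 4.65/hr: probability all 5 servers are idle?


a = λ/μ = 5.59/4.65 = 1.2022; ρ = a/c = 0.2404
Σ_{k=0}^{4} a^k/k! (terms k=0..4) = 1.00000 + 1.20215 + 0.72258 + 0.28955 + 0.08702 = 3.30131
Tail: a^5/(5!(1−ρ)) = 2.51070/(120·0.7596) = 0.02755
P₀ = 1/(3.30131 + 0.02755) = 1/3.32885 = 0.300404

Final: 0.300404


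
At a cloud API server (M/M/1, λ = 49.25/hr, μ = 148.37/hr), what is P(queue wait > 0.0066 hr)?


ρ = 49.25/148.37 = 0.3319
P(Wq > t) = ρ·e^{−(μ−λ)t} = 0.3319·e^{−0.6542}
= 0.3319·0.519862 = 0.172563

Final: 0.172563


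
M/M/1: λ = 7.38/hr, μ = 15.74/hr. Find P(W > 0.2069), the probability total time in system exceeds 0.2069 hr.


W ~ Exponential(μ−λ) for M/M/1.
μ − λ = 15.74 − 7.38 = 8.3600
P(W > t) = e^{−(μ−λ)t} = e^{−1.7297} = 0.177340

Final: 0.177340
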